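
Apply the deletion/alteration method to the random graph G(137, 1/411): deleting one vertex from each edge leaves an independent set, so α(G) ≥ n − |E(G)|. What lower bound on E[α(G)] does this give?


E[|E(G)|] = C(137, 2)·p = 9316 · (1/411) = 68/3.
E[α(G)] ≥ n − E[|E(G)|] = 137 − 68/3 = 343/3.
Numerically: ≈ 114.333.
(This is only a lower bound; the true E[α(G)] may be larger.)

E[α(G)] ≥ 343/3 ≈ 114.333.


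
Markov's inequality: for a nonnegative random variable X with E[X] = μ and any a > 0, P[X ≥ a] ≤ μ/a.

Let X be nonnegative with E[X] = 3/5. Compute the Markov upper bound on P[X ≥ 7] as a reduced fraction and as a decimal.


μ = E[X] = 3/5, a = 7.
Markov: P[X ≥ 7] ≤ μ/a = (3/5)/7 = 3/35.
Numerically: ≈ 0.085714.
(Since a = 7 > μ = 0.600000, the bound 3/35 is < 1 and informative.)

P[X ≥ 7] ≤ 3/35 ≈ 0.085714.


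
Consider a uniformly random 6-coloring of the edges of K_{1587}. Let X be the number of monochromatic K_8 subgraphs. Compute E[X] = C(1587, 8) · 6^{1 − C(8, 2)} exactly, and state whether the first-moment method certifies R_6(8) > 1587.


E[X] = C(1587, 8) · 6^{1 − 28} = 980438554550826798570 · 6^{−27} = 980438554550826798570/1023490369077469249536.
As a reduced fraction: E[X] = 54468808586157044365/56860576059859402752 ≈ 0.958.
Is E[X] < 1? YES.
Since E[X] < 1, there exists a 6-coloring of K_{1587} with no monochromatic K_8; hence R_6(8) > 1587.

E[X] = 54468808586157044365/56860576059859402752 ≈ 0.958; E[X] < 1, so R_6(8) > 1587.


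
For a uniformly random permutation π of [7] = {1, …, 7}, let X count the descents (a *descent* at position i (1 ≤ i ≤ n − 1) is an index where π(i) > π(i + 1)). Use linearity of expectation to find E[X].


Write X = Σ X_I over i = 1, …, 6, with X_I the indicator of one descent.
There are 6 indicators.
For each fixed i, the pair (π(i), π(i+1)) is a uniformly random ordered pair of distinct values from {1, …, 7}; by symmetry P[π(i) > π(i+1)] = 1/2.
By linearity: E[X] = 6 · (1/2) = (7 − 1) · (1/2) = 3 ≈ 3.000.

E[X] = 3 = 3.000.


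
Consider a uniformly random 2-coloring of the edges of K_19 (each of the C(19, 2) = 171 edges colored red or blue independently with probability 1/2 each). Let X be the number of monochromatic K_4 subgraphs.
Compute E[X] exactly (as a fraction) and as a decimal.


Let X = Σ_S X_S over the C(19, 4) = 3876 subsets S of size 4, where X_S = 1 if the K_4 on S is monochromatic.
For a fixed S, the K_4 on S has C(4, 2) = 6 edges. P[all 6 edges red] = (1/2)^6, and likewise for blue, so P[monochromatic] = 2·(1/2)^6 = 2^{1 − 6} = 1/32.
By linearity: E[X] = C(19, 4) · 2^{1 − 6} = 3876 · 1/32 = 969/8.
Numerically: E[X] ≈ 121.12500.

E[X] = C(19,4)·2^(1−C(4,2)) = 969/8 ≈ 121.12500.


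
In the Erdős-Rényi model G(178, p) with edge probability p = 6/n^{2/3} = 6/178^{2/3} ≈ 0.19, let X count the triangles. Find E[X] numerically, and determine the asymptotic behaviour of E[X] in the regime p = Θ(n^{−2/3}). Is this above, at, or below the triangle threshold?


Number of potential triangles: C(178, 3) = 924176.
Each occurs with probability p³ ≈ (0.19)³ ≈ 6.81732e-03.
By linearity: E[X] = C(178, 3)·p³ ≈ 924176 · 6.81732e-03 ≈ 6300.404.
Since α = 2/3 < 1, p = c/n^{2/3} ≫ 1/n is above the triangle threshold p ~ 1/n. Asymptotically E[X] ~ (c³/6)·n^{3(1−α)} = (6³/6)·n^{1} → ∞; triangles are abundant w.h.p.

E[X] ≈ 6300.404; in regime p = Θ(1/n^{2/3}) E[X] diverges (above the triangle threshold p ~ 1/n).


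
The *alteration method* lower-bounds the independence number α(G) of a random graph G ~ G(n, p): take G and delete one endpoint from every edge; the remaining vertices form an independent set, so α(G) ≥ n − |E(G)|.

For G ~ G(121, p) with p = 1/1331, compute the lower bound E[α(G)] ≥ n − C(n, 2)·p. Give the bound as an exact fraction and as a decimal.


E[|E(G)|] = C(121, 2)·p = 7260 · (1/1331) = 60/11.
E[α(G)] ≥ n − E[|E(G)|] = 121 − 60/11 = 1271/11.
Numerically: ≈ 115.545.
(This is only a lower bound; the true E[α(G)] may be larger.)

E[α(G)] ≥ 1271/11 ≈ 115.545.


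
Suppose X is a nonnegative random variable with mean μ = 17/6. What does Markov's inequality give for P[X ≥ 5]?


μ = E[X] = 17/6, a = 5.
Markov: P[X ≥ 5] ≤ μ/a = (17/6)/5 = 17/30.
Numerically: ≈ 0.567.
(Since a = 5 > μ = 2.833, the bound 17/30 is < 1 and informative.)

P[X ≥ 5] ≤ 17/30 ≈ 0.567.


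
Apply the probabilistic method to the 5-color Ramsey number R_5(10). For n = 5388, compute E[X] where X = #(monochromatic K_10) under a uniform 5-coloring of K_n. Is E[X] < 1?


E[X] = C(5388, 10) · 5^{1 − 45} = 5634865093375880654852250419586 · 5^{−44} = 5634865093375880654852250419586/5684341886080801486968994140625.
As a reduced fraction: E[X] = 5634865093375880654852250419586/5684341886080801486968994140625 ≈ 0.991.
Is E[X] < 1? YES.
Since E[X] < 1, there exists a 5-coloring of K_{5388} with no monochromatic K_10; hence R_5(10) > 5388.

E[X] = 5634865093375880654852250419586/5684341886080801486968994140625 ≈ 0.991; E[X] < 1, so R_5(10) > 5388.


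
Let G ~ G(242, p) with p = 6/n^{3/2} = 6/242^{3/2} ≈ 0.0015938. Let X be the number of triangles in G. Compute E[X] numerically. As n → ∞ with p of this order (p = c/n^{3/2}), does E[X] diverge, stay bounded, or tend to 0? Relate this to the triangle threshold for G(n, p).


Number of potential triangles: C(242, 3) = 2332880.
Each occurs with probability p³ ≈ (0.0015938)³ ≈ 4.0484111e-09.
By linearity: E[X] = C(242, 3)·p³ ≈ 2332880 · 4.0484111e-09 ≈ 0.00944.
Since α = 3/2 > 1, p = c/n^{3/2} = o(1/n) is below the triangle threshold p ~ 1/n. Asymptotically E[X] ~ (c³/6)·n^{3(1−α)} = (6³/6)·n^{-1.5} → 0, so by Markov's inequality G has no triangles w.h.p.

E[X] ≈ 0.00944; in regime p = Θ(1/n^{3/2}) E[X] tends to 0 (below the triangle threshold p ~ 1/n).


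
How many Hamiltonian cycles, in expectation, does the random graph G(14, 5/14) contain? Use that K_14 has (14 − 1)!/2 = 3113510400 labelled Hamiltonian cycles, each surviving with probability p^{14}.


K_14 has (14 − 1)!/2 = 3113510400 labelled Hamiltonian cycles.
For each such Hamiltonian cycle H, let X_H = 1 if all 14 edges of H are present in G. Then P[X_H = 1] = p^{14} = (5/14)^{14} = 6103515625/11112006825558016.
By linearity: E[X] = Σ_H E[X_H] = 3113510400 · p^{14} = 3113510400 · 6103515625/11112006825558016 = 5302276611328125/3100448333024.
Numerically: E[X] ≈ 1710.2.

E[X] = 3113510400 · (5/14)^{14} = 5302276611328125/3100448333024 ≈ 1710.2.


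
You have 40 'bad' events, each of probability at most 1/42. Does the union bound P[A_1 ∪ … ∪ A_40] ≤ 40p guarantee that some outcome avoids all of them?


Union bound: P[∪_{i=1}^{40} A_i] ≤ Σ_i P[A_i] ≤ 40·p = 40·(1/42) = 20/21.
Numerically: 20/21 ≈ 0.9523810.
Is 20/21 < 1? YES.
Since P[∪ A_i] ≤ 20/21 < 1, the complement has P[∩ A_i^c] ≥ 1 − 20/21 = 1/21 > 0, so some outcome avoids every A_i.

40·p = 20/21 ≈ 0.9523810; existence CERTIFIED by the union bound.


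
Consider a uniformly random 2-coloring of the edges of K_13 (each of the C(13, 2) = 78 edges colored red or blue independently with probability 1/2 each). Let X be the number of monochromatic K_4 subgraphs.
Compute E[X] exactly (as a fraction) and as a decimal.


Let X = Σ_S X_S over the C(13, 4) = 715 subsets S of size 4, where X_S = 1 if the K_4 on S is monochromatic.
For a fixed S, the K_4 on S has C(4, 2) = 6 edges. P[all 6 edges red] = (1/2)^6, and likewise for blue, so P[monochromatic] = 2·(1/2)^6 = 2^{1 − 6} = 1/32.
By linearity of expectation: E[X] = C(13, 4) · 2^{1 − 6} = 715 · 1/32 = 715/32.
Numerically: E[X] ≈ 22.34375.

E[X] = C(13,4)·2^(1−C(4,2)) = 715/32 ≈ 22.34375.


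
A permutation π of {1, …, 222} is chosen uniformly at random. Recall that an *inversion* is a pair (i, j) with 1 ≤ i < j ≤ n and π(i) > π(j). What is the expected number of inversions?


Write X = Σ X_I over the C(222, 2) = 24531 pairs i < j, with X_I the indicator of one inversion.
There are 24531 indicators.
For each fixed pair i < j, the values π(i) and π(j) are two distinct elements of {1, …, 222} in uniformly random order; by symmetry P[π(i) > π(j)] = 1/2.
By linearity: E[X] = 24531 · (1/2) = C(222, 2) · (1/2) = 24531/2 = 24531/2 ≈ 12265.500.

E[X] = 24531/2 = 12265.500.


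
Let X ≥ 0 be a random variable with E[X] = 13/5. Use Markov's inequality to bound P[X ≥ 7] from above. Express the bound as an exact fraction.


μ = E[X] = 13/5, a = 7.
Markov: P[X ≥ 7] ≤ μ/a = (13/5)/7 = 13/35.
Numerically: ≈ 0.371.
(Since a = 7 > μ = 2.600, the bound 13/35 is < 1 and informative.)

P[X ≥ 7] ≤ 13/35 ≈ 0.371.


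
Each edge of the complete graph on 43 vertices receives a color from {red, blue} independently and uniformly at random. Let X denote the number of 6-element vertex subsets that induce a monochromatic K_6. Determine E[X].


Let X = Σ_S X_S over the C(43, 6) = 6096454 subsets S of size 6, where X_S = 1 if the K_6 on S is monochromatic.
For a fixed S, the K_6 on S has C(6, 2) = 15 edges. P[all 15 edges red] = (1/2)^15, and likewise for blue, so P[monochromatic] = 2·(1/2)^15 = 2^{1 − 15} = 1/16384.
By linearity of expectation: E[X] = C(43, 6) · 2^{1 − 15} = 6096454 · 1/16384 = 3048227/8192.
Numerically: E[X] ≈ 372.0980.

E[X] = C(43,6)·2^(1−C(6,2)) = 3048227/8192 ≈ 372.0980.


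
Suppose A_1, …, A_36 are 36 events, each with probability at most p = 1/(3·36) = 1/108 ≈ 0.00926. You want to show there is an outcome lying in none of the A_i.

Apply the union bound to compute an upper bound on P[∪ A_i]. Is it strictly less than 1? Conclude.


Union bound: P[∪_{i=1}^{36} A_i] ≤ Σ_i P[A_i] ≤ 36·p = 36·(1/108) = 1/3.
Numerically: 1/3 ≈ 0.33333.
Is 1/3 < 1? YES.
Since P[∪ A_i] ≤ 1/3 < 1, the complement has P[∩ A_i^c] ≥ 1 − 1/3 = 2/3 > 0, so some outcome avoids every A_i.

36·p = 1/3 ≈ 0.33333; existence CERTIFIED by the union bound.


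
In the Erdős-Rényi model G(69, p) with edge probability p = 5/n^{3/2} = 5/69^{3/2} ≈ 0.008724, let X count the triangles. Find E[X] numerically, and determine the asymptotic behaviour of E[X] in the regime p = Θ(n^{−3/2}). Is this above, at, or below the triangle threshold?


Number of potential triangles: C(69, 3) = 52394.
Each occurs with probability p³ ≈ (0.008724)³ ≈ 6.638793e-07.
By linearity: E[X] = C(69, 3)·p³ ≈ 52394 · 6.638793e-07 ≈ 0.0348.
Since α = 3/2 > 1, p = c/n^{3/2} = o(1/n) is below the triangle threshold p ~ 1/n. Asymptotically E[X] ~ (c³/6)·n^{3(1−α)} = (5³/6)·n^{-1.5} → 0, so by Markov's inequality G has no triangles w.h.p.

E[X] ≈ 0.0348; in regime p = Θ(1/n^{3/2}) E[X] tends to 0 (below the triangle threshold p ~ 1/n).


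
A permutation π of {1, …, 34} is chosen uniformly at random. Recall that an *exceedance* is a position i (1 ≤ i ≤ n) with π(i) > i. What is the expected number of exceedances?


Write X = Σ_{i=1}^{34} X_i, where X_i = 1_{π(i) > i}.
For each fixed i, π(i) is uniform over {1, …, 34} (marginal of a uniform permutation), so P[π(i) > i] = (n − i)/n. Summing: Σ_{i=1}^{34} (n − i)/n = (0 + 1 + … + 33)/34 = 34(34 − 1)/(2·34) = (34 − 1)/2.
Hence E[X] = Σ_{i=1}^{34} (34 − i)/34 = 33/2 ≈ 16.500.

E[X] = 33/2 = 16.500.


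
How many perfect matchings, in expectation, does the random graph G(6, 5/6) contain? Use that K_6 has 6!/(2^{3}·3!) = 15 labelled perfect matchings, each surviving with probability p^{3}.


K_6 has 6!/(2^{3}·3!) = 15 labelled perfect matchings.
For each such perfect matching H, let X_H = 1 if all 3 edges of H are present in G. Then P[X_H = 1] = p^{3} = (5/6)^{3} = 125/216.
By linearity: E[X] = Σ_H E[X_H] = 15 · p^{3} = 15 · 125/216 = 625/72.
Numerically: E[X] ≈ 8.681.

E[X] = 15 · (5/6)^{3} = 625/72 ≈ 8.681.


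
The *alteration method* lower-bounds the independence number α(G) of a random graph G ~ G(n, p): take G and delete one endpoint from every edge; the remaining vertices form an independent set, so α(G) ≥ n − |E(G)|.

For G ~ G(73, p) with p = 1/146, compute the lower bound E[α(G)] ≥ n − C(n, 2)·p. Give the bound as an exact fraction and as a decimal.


E[|E(G)|] = C(73, 2)·p = 2628 · (1/146) = 18.
E[α(G)] ≥ n − E[|E(G)|] = 73 − 18 = 55.
Numerically: ≈ 55.000000.
(This is only a lower bound; the true E[α(G)] may be larger.)

E[α(G)] ≥ 55 ≈ 55.000000.


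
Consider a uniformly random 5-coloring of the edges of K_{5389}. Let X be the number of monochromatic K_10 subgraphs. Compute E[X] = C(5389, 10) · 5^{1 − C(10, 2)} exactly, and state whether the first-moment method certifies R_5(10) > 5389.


E[X] = C(5389, 10) · 5^{1 − 45} = 5645340767466558997768874792926 · 5^{−44} = 5645340767466558997768874792926/5684341886080801486968994140625.
As a reduced fraction: E[X] = 5645340767466558997768874792926/5684341886080801486968994140625 ≈ 0.99314.
Is E[X] < 1? YES.
Since E[X] < 1, there exists a 5-coloring of K_{5389} with no monochromatic K_10; hence R_5(10) > 5389.

E[X] = 5645340767466558997768874792926/5684341886080801486968994140625 ≈ 0.99314; E[X] < 1, so R_5(10) > 5389.


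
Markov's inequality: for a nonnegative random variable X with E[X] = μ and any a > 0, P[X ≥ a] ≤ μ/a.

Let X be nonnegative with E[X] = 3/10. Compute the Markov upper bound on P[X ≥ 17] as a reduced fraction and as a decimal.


μ = E[X] = 3/10, a = 17.
Markov: P[X ≥ 17] ≤ μ/a = (3/10)/17 = 3/170.
Numerically: ≈ 0.018.
(Since a = 17 > μ = 0.300, the bound 3/170 is < 1 and informative.)

P[X ≥ 17] ≤ 3/170 ≈ 0.018.


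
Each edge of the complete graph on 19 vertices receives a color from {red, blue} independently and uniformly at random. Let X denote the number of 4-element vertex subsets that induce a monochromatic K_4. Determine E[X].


Let X = Σ_S X_S over the C(19, 4) = 3876 subsets S of size 4, where X_S = 1 if the K_4 on S is monochromatic.
For a fixed S, the K_4 on S has C(4, 2) = 6 edges. P[all 6 edges red] = (1/2)^6, and likewise for blue, so P[monochromatic] = 2·(1/2)^6 = 2^{1 − 6} = 1/32.
Summing: E[X] = C(19, 4) · 2^{1 − 6} = 3876 · 1/32 = 969/8.
Numerically: E[X] ≈ 121.12500.

E[X] = C(19,4)·2^(1−C(4,2)) = 969/8 ≈ 121.12500.


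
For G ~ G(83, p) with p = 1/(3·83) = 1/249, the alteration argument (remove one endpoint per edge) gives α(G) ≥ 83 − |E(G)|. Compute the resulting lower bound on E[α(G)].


E[|E(G)|] = C(83, 2)·p = 3403 · (1/249) = 41/3.
E[α(G)] ≥ n − E[|E(G)|] = 83 − 41/3 = 208/3.
Numerically: ≈ 69.333.
(This is only a lower bound; the true E[α(G)] may be larger.)

E[α(G)] ≥ 208/3 ≈ 69.333.


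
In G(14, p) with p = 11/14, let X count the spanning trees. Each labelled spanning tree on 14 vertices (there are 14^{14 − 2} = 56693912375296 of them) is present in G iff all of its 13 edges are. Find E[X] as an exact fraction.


K_14 has 14^{14 − 2} = 56693912375296 labelled spanning trees.
For each such spanning tree H, let X_H = 1 if all 13 edges of H are present in G. Then P[X_H = 1] = p^{13} = (11/14)^{13} = 34522712143931/793714773254144.
By linearity of expectation: E[X] = Σ_H E[X_H] = 56693912375296 · p^{13} = 56693912375296 · 34522712143931/793714773254144 = 34522712143931/14.
Numerically: E[X] ≈ 2.4659e+12.

E[X] = 56693912375296 · (11/14)^{13} = 34522712143931/14 ≈ 2.4659e+12.


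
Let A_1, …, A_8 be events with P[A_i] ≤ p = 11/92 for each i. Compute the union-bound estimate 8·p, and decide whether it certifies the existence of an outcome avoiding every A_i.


Union bound: P[∪_{i=1}^{8} A_i] ≤ Σ_i P[A_i] ≤ 8·p = 8·(11/92) = 22/23.
Numerically: 22/23 ≈ 0.956522.
Is 22/23 < 1? YES.
Since P[∪ A_i] ≤ 22/23 < 1, the complement has P[∩ A_i^c] ≥ 1 − 22/23 = 1/23 > 0, so some outcome avoids every A_i.

8·p = 22/23 ≈ 0.956522; existence CERTIFIED by the union bound.


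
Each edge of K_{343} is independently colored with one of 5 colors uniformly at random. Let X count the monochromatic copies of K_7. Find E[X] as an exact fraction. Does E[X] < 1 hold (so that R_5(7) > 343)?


E[X] = C(343, 7) · 5^{1 − 21} = 104200375748469 · 5^{−20} = 104200375748469/95367431640625.
As a reduced fraction: E[X] = 104200375748469/95367431640625 ≈ 1.092620.
Is E[X] < 1? NO.
Since E[X] ≥ 1, the first-moment bound is inconclusive at n = 343; it does NOT by itself certify R_5(7) > 343.

E[X] = 104200375748469/95367431640625 ≈ 1.092620; E[X] ≥ 1; first-moment method inconclusive here.


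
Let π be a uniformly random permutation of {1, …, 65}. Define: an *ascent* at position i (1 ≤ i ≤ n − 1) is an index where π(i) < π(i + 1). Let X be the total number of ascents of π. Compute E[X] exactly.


Write X = Σ X_I over i = 1, …, 64, with X_I the indicator of one ascent.
There are 64 indicators.
For each fixed i, the pair (π(i), π(i+1)) is a uniformly random ordered pair of distinct values from {1, …, 65}; by symmetry P[π(i) < π(i+1)] = 1/2.
By linearity: E[X] = 64 · (1/2) = (65 − 1) · (1/2) = 32 ≈ 32.000000.

E[X] = 32 = 32.000000.


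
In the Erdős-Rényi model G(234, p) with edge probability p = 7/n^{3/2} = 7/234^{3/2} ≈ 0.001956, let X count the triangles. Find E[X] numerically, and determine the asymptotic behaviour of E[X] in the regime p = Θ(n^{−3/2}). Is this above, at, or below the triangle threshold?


Number of potential triangles: C(234, 3) = 2108184.
Each occurs with probability p³ ≈ (0.001956)³ ≈ 7.478642e-09.
By linearity: E[X] = C(234, 3)·p³ ≈ 2108184 · 7.478642e-09 ≈ 0.0158.
Since α = 3/2 > 1, p = c/n^{3/2} = o(1/n) is below the triangle threshold p ~ 1/n. Asymptotically E[X] ~ (c³/6)·n^{3(1−α)} = (7³/6)·n^{-1.5} → 0, so by Markov's inequality G has no triangles w.h.p.

E[X] ≈ 0.0158; in regime p = Θ(1/n^{3/2}) E[X] tends to 0 (below the triangle threshold p ~ 1/n).


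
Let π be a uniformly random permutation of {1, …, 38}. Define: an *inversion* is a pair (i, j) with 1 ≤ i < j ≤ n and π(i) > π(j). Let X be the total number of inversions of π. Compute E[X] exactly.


Write X = Σ X_I over the C(38, 2) = 703 pairs i < j, with X_I the indicator of one inversion.
There are 703 indicators.
For each fixed pair i < j, the values π(i) and π(j) are two distinct elements of {1, …, 38} in uniformly random order; by symmetry P[π(i) > π(j)] = 1/2.
By linearity: E[X] = 703 · (1/2) = C(38, 2) · (1/2) = 703/2 = 703/2 ≈ 351.500.

E[X] = 703/2 = 351.500.


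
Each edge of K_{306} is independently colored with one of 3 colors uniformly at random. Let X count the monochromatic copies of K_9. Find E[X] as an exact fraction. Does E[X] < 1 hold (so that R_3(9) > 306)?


E[X] = C(306, 9) · 3^{1 − 36} = 57564745737892900 · 3^{−35} = 57564745737892900/50031545098999707.
As a reduced fraction: E[X] = 57564745737892900/50031545098999707 ≈ 1.1506.
Is E[X] < 1? NO.
Since E[X] ≥ 1, the first-moment bound is inconclusive at n = 306; it does NOT by itself certify R_3(9) > 306.

E[X] = 57564745737892900/50031545098999707 ≈ 1.1506; E[X] ≥ 1; first-moment method inconclusive here.


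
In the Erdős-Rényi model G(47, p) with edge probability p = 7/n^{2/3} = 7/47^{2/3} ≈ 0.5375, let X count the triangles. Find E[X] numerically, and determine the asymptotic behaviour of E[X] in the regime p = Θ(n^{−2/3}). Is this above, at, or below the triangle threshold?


Number of potential triangles: C(47, 3) = 16215.
Each occurs with probability p³ ≈ (0.5375)³ ≈ 1.552739e-01.
By linearity: E[X] = C(47, 3)·p³ ≈ 16215 · 1.552739e-01 ≈ 2517.7660.
Since α = 2/3 < 1, p = c/n^{2/3} ≫ 1/n is above the triangle threshold p ~ 1/n. Asymptotically E[X] ~ (c³/6)·n^{3(1−α)} = (7³/6)·n^{1} → ∞; triangles are abundant w.h.p.

E[X] ≈ 2517.7660; in regime p = Θ(1/n^{2/3}) E[X] diverges (above the triangle threshold p ~ 1/n).


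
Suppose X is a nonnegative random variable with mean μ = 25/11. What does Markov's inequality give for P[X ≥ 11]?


μ = E[X] = 25/11, a = 11.
Markov: P[X ≥ 11] ≤ μ/a = (25/11)/11 = 25/121.
Numerically: ≈ 0.20661.
(Since a = 11 > μ = 2.27273, the bound 25/121 is < 1 and informative.)

P[X ≥ 11] ≤ 25/121 ≈ 0.20661.


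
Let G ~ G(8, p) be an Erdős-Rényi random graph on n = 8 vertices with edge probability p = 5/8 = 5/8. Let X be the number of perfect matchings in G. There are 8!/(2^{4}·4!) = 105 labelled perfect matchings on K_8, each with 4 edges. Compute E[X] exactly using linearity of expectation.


K_8 has 8!/(2^{4}·4!) = 105 labelled perfect matchings.
For each such perfect matching H, let X_H = 1 if all 4 edges of H are present in G. Then P[X_H = 1] = p^{4} = (5/8)^{4} = 625/4096.
By linearity of expectation: E[X] = Σ_H E[X_H] = 105 · p^{4} = 105 · 625/4096 = 65625/4096.
Numerically: E[X] ≈ 16.

E[X] = 105 · (5/8)^{4} = 65625/4096 ≈ 16.


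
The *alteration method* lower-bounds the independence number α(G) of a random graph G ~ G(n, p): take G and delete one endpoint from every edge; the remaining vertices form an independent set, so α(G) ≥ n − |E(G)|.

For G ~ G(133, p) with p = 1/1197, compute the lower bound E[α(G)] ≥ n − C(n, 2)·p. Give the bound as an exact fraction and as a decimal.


E[|E(G)|] = C(133, 2)·p = 8778 · (1/1197) = 22/3.
E[α(G)] ≥ n − E[|E(G)|] = 133 − 22/3 = 377/3.
Numerically: ≈ 125.666667.
(This is only a lower bound; the true E[α(G)] may be larger.)

E[α(G)] ≥ 377/3 ≈ 125.666667.


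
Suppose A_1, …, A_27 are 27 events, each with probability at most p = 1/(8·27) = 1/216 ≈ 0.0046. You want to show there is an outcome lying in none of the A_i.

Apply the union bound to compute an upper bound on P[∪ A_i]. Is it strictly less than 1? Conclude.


Union bound: P[∪_{i=1}^{27} A_i] ≤ Σ_i P[A_i] ≤ 27·p = 27·(1/216) = 1/8.
Numerically: 1/8 ≈ 0.1250.
Is 1/8 < 1? YES.
Since P[∪ A_i] ≤ 1/8 < 1, the complement has P[∩ A_i^c] ≥ 1 − 1/8 = 7/8 > 0, so some outcome avoids every A_i.

27·p = 1/8 ≈ 0.1250; existence CERTIFIED by the union bound.


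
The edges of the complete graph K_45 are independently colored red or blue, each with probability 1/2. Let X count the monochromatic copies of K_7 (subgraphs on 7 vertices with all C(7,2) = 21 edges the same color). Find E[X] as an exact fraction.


Let X = Σ_S X_S over the C(45, 7) = 45379620 subsets S of size 7, where X_S = 1 if the K_7 on S is monochromatic.
For a fixed S, the K_7 on S has C(7, 2) = 21 edges. P[all 21 edges red] = (1/2)^21, and likewise for blue, so P[monochromatic] = 2·(1/2)^21 = 2^{1 − 21} = 1/1048576.
Summing: E[X] = C(45, 7) · 2^{1 − 21} = 45379620 · 1/1048576 = 11344905/262144.
Numerically: E[X] ≈ 43.2774.

E[X] = C(45,7)·2^(1−C(7,2)) = 11344905/262144 ≈ 43.2774.


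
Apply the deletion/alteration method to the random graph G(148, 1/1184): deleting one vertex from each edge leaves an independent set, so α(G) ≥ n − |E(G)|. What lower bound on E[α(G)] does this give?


E[|E(G)|] = C(148, 2)·p = 10878 · (1/1184) = 147/16.
E[α(G)] ≥ n − E[|E(G)|] = 148 − 147/16 = 2221/16.
Numerically: ≈ 138.812500.
(This is only a lower bound; the true E[α(G)] may be larger.)

E[α(G)] ≥ 2221/16 ≈ 138.812500.


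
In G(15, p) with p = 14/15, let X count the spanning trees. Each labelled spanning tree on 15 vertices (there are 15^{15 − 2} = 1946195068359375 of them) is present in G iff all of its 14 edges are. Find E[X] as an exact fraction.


K_15 has 15^{15 − 2} = 1946195068359375 labelled spanning trees.
For each such spanning tree H, let X_H = 1 if all 14 edges of H are present in G. Then P[X_H = 1] = p^{14} = (14/15)^{14} = 11112006825558016/29192926025390625.
By linearity: E[X] = Σ_H E[X_H] = 1946195068359375 · p^{14} = 1946195068359375 · 11112006825558016/29192926025390625 = 11112006825558016/15.
Numerically: E[X] ≈ 7.41e+14.

E[X] = 1946195068359375 · (14/15)^{14} = 11112006825558016/15 ≈ 7.41e+14.


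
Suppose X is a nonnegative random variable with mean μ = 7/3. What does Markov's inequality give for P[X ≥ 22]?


μ = E[X] = 7/3, a = 22.
Markov: P[X ≥ 22] ≤ μ/a = (7/3)/22 = 7/66.
Numerically: ≈ 0.10606.
(Since a = 22 > μ = 2.33333, the bound 7/66 is < 1 and informative.)

P[X ≥ 22] ≤ 7/66 ≈ 0.10606.


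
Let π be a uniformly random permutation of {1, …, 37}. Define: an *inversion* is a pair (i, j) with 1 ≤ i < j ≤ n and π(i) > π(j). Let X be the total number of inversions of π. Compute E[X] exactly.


Write X = Σ X_I over the C(37, 2) = 666 pairs i < j, with X_I the indicator of one inversion.
There are 666 indicators.
For each fixed pair i < j, the values π(i) and π(j) are two distinct elements of {1, …, 37} in uniformly random order; by symmetry P[π(i) > π(j)] = 1/2.
By linearity: E[X] = 666 · (1/2) = C(37, 2) · (1/2) = 666/2 = 333 ≈ 333.0000.

E[X] = 333 = 333.0000.


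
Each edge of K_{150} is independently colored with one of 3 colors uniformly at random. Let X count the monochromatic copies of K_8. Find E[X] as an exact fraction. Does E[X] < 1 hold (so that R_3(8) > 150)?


E[X] = C(150, 8) · 3^{1 − 28} = 5257211409450 · 3^{−27} = 5257211409450/7625597484987.
As a reduced fraction: E[X] = 584134601050/847288609443 ≈ 0.68942.
Is E[X] < 1? YES.
Since E[X] < 1, there exists a 3-coloring of K_{150} with no monochromatic K_8; hence R_3(8) > 150.

E[X] = 584134601050/847288609443 ≈ 0.68942; E[X] < 1, so R_3(8) > 150.


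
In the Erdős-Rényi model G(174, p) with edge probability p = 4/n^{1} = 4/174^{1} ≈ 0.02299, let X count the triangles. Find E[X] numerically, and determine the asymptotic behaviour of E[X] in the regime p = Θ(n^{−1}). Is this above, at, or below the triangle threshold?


Number of potential triangles: C(174, 3) = 862924.
Each occurs with probability p³ ≈ (0.02299)³ ≈ 1.214877e-05.
By linearity: E[X] = C(174, 3)·p³ ≈ 862924 · 1.214877e-05 ≈ 10.4835.
Here α = 1, so p = 4/n is exactly at the triangle threshold p ~ 1/n. Asymptotically E[X] → c³/6 = 4³/6 = 32/3 ≈ 10.6667, a bounded constant. In this regime the triangle count is asymptotically Poisson(c³/6).

E[X] ≈ 10.4835; in regime p = Θ(1/n^{1}) E[X] stays bounded (at the triangle threshold p ~ 1/n).


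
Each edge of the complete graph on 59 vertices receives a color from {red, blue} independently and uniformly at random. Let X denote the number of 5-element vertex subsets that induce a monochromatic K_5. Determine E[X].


Let X = Σ_S X_S over the C(59, 5) = 5006386 subsets S of size 5, where X_S = 1 if the K_5 on S is monochromatic.
For a fixed S, the K_5 on S has C(5, 2) = 10 edges. P[all 10 edges red] = (1/2)^10, and likewise for blue, so P[monochromatic] = 2·(1/2)^10 = 2^{1 − 10} = 1/512.
By linearity: E[X] = C(59, 5) · 2^{1 − 10} = 5006386 · 1/512 = 2503193/256.
Numerically: E[X] ≈ 9778.0977.

E[X] = C(59,5)·2^(1−C(5,2)) = 2503193/256 ≈ 9778.0977.


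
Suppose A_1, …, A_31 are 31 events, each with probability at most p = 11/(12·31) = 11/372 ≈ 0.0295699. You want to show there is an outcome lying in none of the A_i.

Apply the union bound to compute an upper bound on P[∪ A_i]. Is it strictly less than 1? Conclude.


Union bound: P[∪_{i=1}^{31} A_i] ≤ Σ_i P[A_i] ≤ 31·p = 31·(11/372) = 11/12.
Numerically: 11/12 ≈ 0.9166667.
Is 11/12 < 1? YES.
Since P[∪ A_i] ≤ 11/12 < 1, the complement has P[∩ A_i^c] ≥ 1 − 11/12 = 1/12 > 0, so some outcome avoids every A_i.

31·p = 11/12 ≈ 0.9166667; existence CERTIFIED by the union bound.


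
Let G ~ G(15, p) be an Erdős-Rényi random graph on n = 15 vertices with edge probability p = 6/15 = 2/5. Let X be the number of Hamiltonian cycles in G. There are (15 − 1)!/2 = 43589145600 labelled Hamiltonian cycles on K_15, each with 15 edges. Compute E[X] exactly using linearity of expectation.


K_15 has (15 − 1)!/2 = 43589145600 labelled Hamiltonian cycles.
For each such Hamiltonian cycle H, let X_H = 1 if all 15 edges of H are present in G. Then P[X_H = 1] = p^{15} = (2/5)^{15} = 32768/30517578125.
Summing the indicators: E[X] = Σ_H E[X_H] = 43589145600 · p^{15} = 43589145600 · 32768/30517578125 = 57133164920832/1220703125.
Numerically: E[X] ≈ 4.68e+04.

E[X] = 43589145600 · (2/5)^{15} = 57133164920832/1220703125 ≈ 4.68e+04.


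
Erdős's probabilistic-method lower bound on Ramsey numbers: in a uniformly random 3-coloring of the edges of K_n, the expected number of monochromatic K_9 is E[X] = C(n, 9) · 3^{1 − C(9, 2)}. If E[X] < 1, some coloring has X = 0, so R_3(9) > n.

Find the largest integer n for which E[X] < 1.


We need C(n, 9) · 3^{1 − 36} < 1, i.e. C(n, 9) < 3^{36 − 1} = 50031545098999707.
Check values of n near the boundary:
  n = 300: C(300, 9) = 48052241692154700; 48052241692154700 < 50031545098999707? YES
  n = 301: C(301, 9) = 49533303936090975; 49533303936090975 < 50031545098999707? YES
  n = 302: C(302, 9) = 51054804739588650; 51054804739588650 < 50031545098999707? NO
  n = 303: C(303, 9) = 52617706925494425; 52617706925494425 < 50031545098999707? NO
  n = 304: C(304, 9) = 54222992899492560; 54222992899492560 < 50031545098999707? NO
The largest n with C(n, 9) < 50031545098999707 is n = 301 (where E[X] = 16511101312030325/16677181699666569 ≈ 0.990). Hence R_3(9) > 301, i.e. R_3(9) ≥ 302.

Largest n = 301; hence R_3(9) > 301.


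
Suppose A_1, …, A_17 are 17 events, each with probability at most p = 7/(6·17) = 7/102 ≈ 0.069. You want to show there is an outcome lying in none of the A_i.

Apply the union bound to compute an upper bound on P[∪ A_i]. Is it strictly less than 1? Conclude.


Union bound: P[∪_{i=1}^{17} A_i] ≤ Σ_i P[A_i] ≤ 17·p = 17·(7/102) = 7/6.
Numerically: 7/6 ≈ 1.167.
Is 7/6 < 1? NO.
Since the bound 7/6 is ≥ 1, the union bound is uninformative here; it does NOT by itself certify existence.

17·p = 7/6 ≈ 1.167; existence NOT certified by the union bound.


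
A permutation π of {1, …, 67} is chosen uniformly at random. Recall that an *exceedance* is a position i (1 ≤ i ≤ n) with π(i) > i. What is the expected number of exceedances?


Write X = Σ_{i=1}^{67} X_i, where X_i = 1_{π(i) > i}.
For each fixed i, π(i) is uniform over {1, …, 67} (marginal of a uniform permutation), so P[π(i) > i] = (n − i)/n. Summing: Σ_{i=1}^{67} (n − i)/n = (0 + 1 + … + 66)/67 = 67(67 − 1)/(2·67) = (67 − 1)/2.
Hence E[X] = Σ_{i=1}^{67} (67 − i)/67 = 33 ≈ 33.00000.

E[X] = 33 = 33.00000.


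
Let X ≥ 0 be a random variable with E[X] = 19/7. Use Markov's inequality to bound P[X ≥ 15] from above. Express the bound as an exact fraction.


μ = E[X] = 19/7, a = 15.
Markov: P[X ≥ 15] ≤ μ/a = (19/7)/15 = 19/105.
Numerically: ≈ 0.181.
(Since a = 15 > μ = 2.714, the bound 19/105 is < 1 and informative.)

P[X ≥ 15] ≤ 19/105 ≈ 0.181.


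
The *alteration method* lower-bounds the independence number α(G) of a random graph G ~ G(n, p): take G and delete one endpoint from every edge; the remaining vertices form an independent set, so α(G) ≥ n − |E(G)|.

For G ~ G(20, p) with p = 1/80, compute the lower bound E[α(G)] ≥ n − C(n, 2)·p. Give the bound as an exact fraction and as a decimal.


E[|E(G)|] = C(20, 2)·p = 190 · (1/80) = 19/8.
E[α(G)] ≥ n − E[|E(G)|] = 20 − 19/8 = 141/8.
Numerically: ≈ 17.6250.
(This is only a lower bound; the true E[α(G)] may be larger.)

E[α(G)] ≥ 141/8 ≈ 17.6250.


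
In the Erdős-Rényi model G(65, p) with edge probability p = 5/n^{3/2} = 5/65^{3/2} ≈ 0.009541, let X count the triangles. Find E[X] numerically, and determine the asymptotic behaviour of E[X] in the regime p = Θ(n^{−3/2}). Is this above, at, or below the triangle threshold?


Number of potential triangles: C(65, 3) = 43680.
Each occurs with probability p³ ≈ (0.009541)³ ≈ 8.685602e-07.
By linearity: E[X] = C(65, 3)·p³ ≈ 43680 · 8.685602e-07 ≈ 0.0379.
Since α = 3/2 > 1, p = c/n^{3/2} = o(1/n) is below the triangle threshold p ~ 1/n. Asymptotically E[X] ~ (c³/6)·n^{3(1−α)} = (5³/6)·n^{-1.5} → 0, so by Markov's inequality G has no triangles w.h.p.

E[X] ≈ 0.0379; in regime p = Θ(1/n^{3/2}) E[X] tends to 0 (below the triangle threshold p ~ 1/n).


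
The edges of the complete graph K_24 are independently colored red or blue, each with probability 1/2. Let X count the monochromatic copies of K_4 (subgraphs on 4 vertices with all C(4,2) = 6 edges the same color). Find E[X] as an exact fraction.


Let X = Σ_S X_S over the C(24, 4) = 10626 subsets S of size 4, where X_S = 1 if the K_4 on S is monochromatic.
For a fixed S, the K_4 on S has C(4, 2) = 6 edges. P[all 6 edges red] = (1/2)^6, and likewise for blue, so P[monochromatic] = 2·(1/2)^6 = 2^{1 − 6} = 1/32.
Summing: E[X] = C(24, 4) · 2^{1 − 6} = 10626 · 1/32 = 5313/16.
Numerically: E[X] ≈ 332.0625.

E[X] = C(24,4)·2^(1−C(4,2)) = 5313/16 ≈ 332.0625.


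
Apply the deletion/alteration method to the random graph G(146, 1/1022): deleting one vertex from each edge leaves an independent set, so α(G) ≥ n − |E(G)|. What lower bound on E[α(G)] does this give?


E[|E(G)|] = C(146, 2)·p = 10585 · (1/1022) = 145/14.
E[α(G)] ≥ n − E[|E(G)|] = 146 − 145/14 = 1899/14.
Numerically: ≈ 135.6429.
(This is only a lower bound; the true E[α(G)] may be larger.)

E[α(G)] ≥ 1899/14 ≈ 135.6429.


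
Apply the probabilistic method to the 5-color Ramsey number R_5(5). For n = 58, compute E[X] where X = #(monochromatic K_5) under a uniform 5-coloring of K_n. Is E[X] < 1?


E[X] = C(58, 5) · 5^{1 − 10} = 4582116 · 5^{−9} = 4582116/1953125.
As a reduced fraction: E[X] = 4582116/1953125 ≈ 2.3460434.
Is E[X] < 1? NO.
Since E[X] ≥ 1, the first-moment bound is inconclusive at n = 58; it does NOT by itself certify R_5(5) > 58.

E[X] = 4582116/1953125 ≈ 2.3460434; E[X] ≥ 1; first-moment method inconclusive here.


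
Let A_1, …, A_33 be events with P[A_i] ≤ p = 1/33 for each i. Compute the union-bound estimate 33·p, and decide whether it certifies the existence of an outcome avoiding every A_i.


Union bound: P[∪_{i=1}^{33} A_i] ≤ Σ_i P[A_i] ≤ 33·p = 33·(1/33) = 1.
Numerically: 1 ≈ 1.00000.
Is 1 < 1? NO.
Since the bound 1 is ≥ 1, the union bound is uninformative here; it does NOT by itself certify existence.

33·p = 1 ≈ 1.00000; existence NOT certified by the union bound.


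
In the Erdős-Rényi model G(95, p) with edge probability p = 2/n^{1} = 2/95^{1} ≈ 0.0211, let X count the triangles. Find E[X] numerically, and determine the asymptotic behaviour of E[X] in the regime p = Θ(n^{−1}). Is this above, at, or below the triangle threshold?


Number of potential triangles: C(95, 3) = 138415.
Each occurs with probability p³ ≈ (0.0211)³ ≈ 9.33081e-06.
By linearity: E[X] = C(95, 3)·p³ ≈ 138415 · 9.33081e-06 ≈ 1.292.
Here α = 1, so p = 2/n is exactly at the triangle threshold p ~ 1/n. Asymptotically E[X] → c³/6 = 2³/6 = 4/3 ≈ 1.333, a bounded constant. In this regime the triangle count is asymptotically Poisson(c³/6).

E[X] ≈ 1.292; in regime p = Θ(1/n^{1}) E[X] stays bounded (at the triangle threshold p ~ 1/n).


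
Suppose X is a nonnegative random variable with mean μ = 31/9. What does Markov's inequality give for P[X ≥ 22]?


μ = E[X] = 31/9, a = 22.
Markov: P[X ≥ 22] ≤ μ/a = (31/9)/22 = 31/198.
Numerically: ≈ 0.1566.
(Since a = 22 > μ = 3.4444, the bound 31/198 is < 1 and informative.)

P[X ≥ 22] ≤ 31/198 ≈ 0.1566.


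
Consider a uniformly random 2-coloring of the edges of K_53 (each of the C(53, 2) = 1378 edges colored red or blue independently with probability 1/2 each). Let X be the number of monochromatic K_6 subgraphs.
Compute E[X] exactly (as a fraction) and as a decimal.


Let X = Σ_S X_S over the C(53, 6) = 22957480 subsets S of size 6, where X_S = 1 if the K_6 on S is monochromatic.
For a fixed S, the K_6 on S has C(6, 2) = 15 edges. P[all 15 edges red] = (1/2)^15, and likewise for blue, so P[monochromatic] = 2·(1/2)^15 = 2^{1 − 15} = 1/16384.
By linearity: E[X] = C(53, 6) · 2^{1 − 15} = 22957480 · 1/16384 = 2869685/2048.
Numerically: E[X] ≈ 1401.213379.

E[X] = C(53,6)·2^(1−C(6,2)) = 2869685/2048 ≈ 1401.213379.


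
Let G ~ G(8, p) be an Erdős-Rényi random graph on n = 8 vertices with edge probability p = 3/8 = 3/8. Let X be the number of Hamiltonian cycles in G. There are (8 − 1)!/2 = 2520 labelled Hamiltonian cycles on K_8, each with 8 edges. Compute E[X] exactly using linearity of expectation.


K_8 has (8 − 1)!/2 = 2520 labelled Hamiltonian cycles.
For each such Hamiltonian cycle H, let X_H = 1 if all 8 edges of H are present in G. Then P[X_H = 1] = p^{8} = (3/8)^{8} = 6561/16777216.
By linearity of expectation: E[X] = Σ_H E[X_H] = 2520 · p^{8} = 2520 · 6561/16777216 = 2066715/2097152.
Numerically: E[X] ≈ 0.985487.

E[X] = 2520 · (3/8)^{8} = 2066715/2097152 ≈ 0.985487.


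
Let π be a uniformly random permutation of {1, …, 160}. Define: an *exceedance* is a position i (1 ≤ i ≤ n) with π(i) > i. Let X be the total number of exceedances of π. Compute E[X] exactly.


Write X = Σ_{i=1}^{160} X_i, where X_i = 1_{π(i) > i}.
For each fixed i, π(i) is uniform over {1, …, 160} (marginal of a uniform permutation), so P[π(i) > i] = (n − i)/n. Summing: Σ_{i=1}^{160} (n − i)/n = (0 + 1 + … + 159)/160 = 160(160 − 1)/(2·160) = (160 − 1)/2.
Hence E[X] = Σ_{i=1}^{160} (160 − i)/160 = 159/2 ≈ 79.500000.

E[X] = 159/2 = 79.500000.


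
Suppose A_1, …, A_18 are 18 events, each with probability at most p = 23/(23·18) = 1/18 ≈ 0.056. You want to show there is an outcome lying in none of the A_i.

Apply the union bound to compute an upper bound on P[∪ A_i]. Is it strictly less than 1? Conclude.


Union bound: P[∪_{i=1}^{18} A_i] ≤ Σ_i P[A_i] ≤ 18·p = 18·(1/18) = 1.
Numerically: 1 ≈ 1.000.
Is 1 < 1? NO.
Since the bound 1 is ≥ 1, the union bound is uninformative here; it does NOT by itself certify existence.

18·p = 1 ≈ 1.000; existence NOT certified by the union bound.


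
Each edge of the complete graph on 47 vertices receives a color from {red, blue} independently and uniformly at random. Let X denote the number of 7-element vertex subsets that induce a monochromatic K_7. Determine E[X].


Let X = Σ_S X_S over the C(47, 7) = 62891499 subsets S of size 7, where X_S = 1 if the K_7 on S is monochromatic.
For a fixed S, the K_7 on S has C(7, 2) = 21 edges. P[all 21 edges red] = (1/2)^21, and likewise for blue, so P[monochromatic] = 2·(1/2)^21 = 2^{1 − 21} = 1/1048576.
Summing: E[X] = C(47, 7) · 2^{1 − 21} = 62891499 · 1/1048576 = 62891499/1048576.
Numerically: E[X] ≈ 59.978007.

E[X] = C(47,7)·2^(1−C(7,2)) = 62891499/1048576 ≈ 59.978007.


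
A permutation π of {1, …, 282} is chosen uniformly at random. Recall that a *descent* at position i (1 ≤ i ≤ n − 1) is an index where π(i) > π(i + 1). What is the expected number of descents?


Write X = Σ X_I over i = 1, …, 281, with X_I the indicator of one descent.
There are 281 indicators.
For each fixed i, the pair (π(i), π(i+1)) is a uniformly random ordered pair of distinct values from {1, …, 282}; by symmetry P[π(i) > π(i+1)] = 1/2.
By linearity: E[X] = 281 · (1/2) = (282 − 1) · (1/2) = 281/2 ≈ 140.500.

E[X] = 281/2 = 140.500.


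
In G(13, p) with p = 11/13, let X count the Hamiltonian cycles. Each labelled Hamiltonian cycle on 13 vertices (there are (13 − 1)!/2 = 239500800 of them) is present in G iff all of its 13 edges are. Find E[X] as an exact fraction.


K_13 has (13 − 1)!/2 = 239500800 labelled Hamiltonian cycles.
For each such Hamiltonian cycle H, let X_H = 1 if all 13 edges of H are present in G. Then P[X_H = 1] = p^{13} = (11/13)^{13} = 34522712143931/302875106592253.
Summing the indicators: E[X] = Σ_H E[X_H] = 239500800 · p^{13} = 239500800 · 34522712143931/302875106592253 = 8268217176641189644800/302875106592253.
Numerically: E[X] ≈ 2.73e+07.

E[X] = 239500800 · (11/13)^{13} = 8268217176641189644800/302875106592253 ≈ 2.73e+07.
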